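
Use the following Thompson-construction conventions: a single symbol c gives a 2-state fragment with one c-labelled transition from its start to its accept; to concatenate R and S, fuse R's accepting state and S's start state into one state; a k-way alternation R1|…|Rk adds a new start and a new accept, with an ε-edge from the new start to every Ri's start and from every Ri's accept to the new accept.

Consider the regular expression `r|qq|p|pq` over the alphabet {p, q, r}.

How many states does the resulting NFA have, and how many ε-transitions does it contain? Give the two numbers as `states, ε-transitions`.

12, 8

By structural recursion:
Each of the 6 symbol leaves contributes 2 states and 0 ε-transitions.
  qq — 3 states, 0 ε-transitions
  pq — 3 states, 0 ε-transitions
  r|qq|p|pq — 12 states, 8 ε-transitions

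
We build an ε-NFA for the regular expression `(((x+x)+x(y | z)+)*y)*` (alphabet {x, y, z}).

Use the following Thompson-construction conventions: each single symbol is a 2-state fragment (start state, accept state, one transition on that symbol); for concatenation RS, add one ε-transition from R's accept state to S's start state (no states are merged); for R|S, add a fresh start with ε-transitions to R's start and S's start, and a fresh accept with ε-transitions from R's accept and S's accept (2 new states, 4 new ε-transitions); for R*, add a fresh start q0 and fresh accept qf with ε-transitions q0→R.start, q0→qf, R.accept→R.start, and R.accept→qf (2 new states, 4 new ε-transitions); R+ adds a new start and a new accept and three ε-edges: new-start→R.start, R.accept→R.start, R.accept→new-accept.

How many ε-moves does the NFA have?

25

Recursing over subexpressions:
Each of the 6 symbol leaves contributes 0 ε-transitions.
  x+ = 3 ε-transitions
  x+x = 4 ε-transitions
  (x+x)+ = 7 ε-transitions
  y | z = 4 ε-transitions
  (y | z)+ = 7 ε-transitions
  (x+x)+x(y | z)+ = 16 ε-transitions
  ((x+x)+x(y | z)+)* = 20 ε-transitions
  ((x+x)+x(y | z)+)*y = 21 ε-transitions
  (((x+x)+x(y | z)+)*y)* = 25 ε-transitions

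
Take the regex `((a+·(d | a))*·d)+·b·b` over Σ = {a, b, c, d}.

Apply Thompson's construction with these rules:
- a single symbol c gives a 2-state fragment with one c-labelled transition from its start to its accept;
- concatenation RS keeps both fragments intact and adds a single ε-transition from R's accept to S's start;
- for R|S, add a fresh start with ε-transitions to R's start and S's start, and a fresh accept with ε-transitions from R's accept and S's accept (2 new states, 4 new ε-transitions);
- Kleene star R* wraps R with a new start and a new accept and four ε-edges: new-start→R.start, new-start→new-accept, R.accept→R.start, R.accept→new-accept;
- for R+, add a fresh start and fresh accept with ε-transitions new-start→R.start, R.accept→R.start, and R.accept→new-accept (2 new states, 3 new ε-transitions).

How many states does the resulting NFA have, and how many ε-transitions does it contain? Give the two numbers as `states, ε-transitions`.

Per subexpression:
Each of the 6 symbol leaves contributes 2 states and 0 ε-transitions.
  a+ → 4 states, 3 ε-transitions
  d | a → 6 states, 4 ε-transitions
  a+·(d | a) → 10 states, 8 ε-transitions
  (a+·(d | a))* → 12 states, 12 ε-transitions
  (a+·(d | a))*·d → 14 states, 13 ε-transitions
  ((a+·(d | a))*·d)+ → 16 states, 16 ε-transitions
  ((a+·(d | a))*·d)+·b·b → 20 states, 18 ε-transitions

20, 18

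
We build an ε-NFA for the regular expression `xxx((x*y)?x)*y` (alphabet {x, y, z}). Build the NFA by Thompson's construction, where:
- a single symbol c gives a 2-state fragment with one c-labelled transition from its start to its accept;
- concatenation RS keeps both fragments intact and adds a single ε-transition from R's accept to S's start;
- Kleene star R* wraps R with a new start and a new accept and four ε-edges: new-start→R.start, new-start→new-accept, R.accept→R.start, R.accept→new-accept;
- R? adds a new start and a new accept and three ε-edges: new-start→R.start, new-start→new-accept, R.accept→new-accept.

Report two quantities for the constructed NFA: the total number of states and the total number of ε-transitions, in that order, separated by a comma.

Recursing over subexpressions:
Each of the 7 symbol leaves contributes 2 states and 0 ε-transitions.
  x* — 4 states, 4 ε-transitions
  x*y — 6 states, 5 ε-transitions
  (x*y)? — 8 states, 8 ε-transitions
  (x*y)?x — 10 states, 9 ε-transitions
  ((x*y)?x)* — 12 states, 13 ε-transitions
  xxx((x*y)?x)*y — 20 states, 17 ε-transitions

20, 17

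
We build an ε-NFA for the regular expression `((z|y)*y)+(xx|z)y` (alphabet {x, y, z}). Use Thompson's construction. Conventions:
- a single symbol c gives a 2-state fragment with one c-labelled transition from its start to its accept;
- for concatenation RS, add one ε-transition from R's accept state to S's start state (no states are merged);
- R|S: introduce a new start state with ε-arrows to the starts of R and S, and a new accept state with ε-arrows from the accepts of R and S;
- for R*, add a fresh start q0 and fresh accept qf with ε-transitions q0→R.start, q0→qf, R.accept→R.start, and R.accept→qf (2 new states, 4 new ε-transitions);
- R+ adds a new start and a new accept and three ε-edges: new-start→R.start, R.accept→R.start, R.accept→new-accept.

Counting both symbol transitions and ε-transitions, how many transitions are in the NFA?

Building bottom-up:
Each of the 7 symbol leaves contributes 1 transition (1 symbol, 0 ε).
  z|y : 6 transitions (2 symbol, 4 ε)
  (z|y)* : 10 transitions (2 symbol, 8 ε)
  (z|y)*y : 12 transitions (3 symbol, 9 ε)
  ((z|y)*y)+ : 15 transitions (3 symbol, 12 ε)
  xx : 3 transitions (2 symbol, 1 ε)
  xx|z : 8 transitions (3 symbol, 5 ε)
  ((z|y)*y)+(xx|z)y : 26 transitions (7 symbol, 19 ε)

26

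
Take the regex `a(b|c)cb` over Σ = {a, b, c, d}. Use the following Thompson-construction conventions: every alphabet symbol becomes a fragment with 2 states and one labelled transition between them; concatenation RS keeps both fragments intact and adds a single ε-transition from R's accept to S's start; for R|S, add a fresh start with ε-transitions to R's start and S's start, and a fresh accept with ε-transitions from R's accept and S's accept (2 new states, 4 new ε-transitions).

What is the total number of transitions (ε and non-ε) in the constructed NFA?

12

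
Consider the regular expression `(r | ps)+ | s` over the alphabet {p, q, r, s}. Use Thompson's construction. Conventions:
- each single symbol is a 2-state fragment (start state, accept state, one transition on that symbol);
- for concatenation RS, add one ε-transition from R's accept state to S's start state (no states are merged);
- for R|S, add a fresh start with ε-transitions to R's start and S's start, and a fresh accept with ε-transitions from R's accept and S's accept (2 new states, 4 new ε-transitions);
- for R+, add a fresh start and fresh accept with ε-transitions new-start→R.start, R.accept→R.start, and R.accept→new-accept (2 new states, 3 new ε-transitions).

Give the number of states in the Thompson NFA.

By structural recursion:
Each of the 4 symbol leaves contributes a 2-state fragment.
  ps : 4 states
  r | ps : 8 states
  (r | ps)+ : 10 states
  (r | ps)+ | s : 14 states

14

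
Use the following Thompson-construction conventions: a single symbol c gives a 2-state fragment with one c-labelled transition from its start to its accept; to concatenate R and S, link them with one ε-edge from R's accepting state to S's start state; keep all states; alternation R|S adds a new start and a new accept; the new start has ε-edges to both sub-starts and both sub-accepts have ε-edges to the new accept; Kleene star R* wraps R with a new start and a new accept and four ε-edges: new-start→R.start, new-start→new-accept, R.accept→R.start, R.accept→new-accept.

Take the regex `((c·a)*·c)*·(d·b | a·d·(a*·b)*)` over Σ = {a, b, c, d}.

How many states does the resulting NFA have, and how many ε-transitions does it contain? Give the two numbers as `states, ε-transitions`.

28, 27

By structural recursion:
Each of the 9 symbol leaves contributes 2 states and 0 ε-transitions.
  c·a = 4 states, 1 ε-transition
  (c·a)* = 6 states, 5 ε-transitions
  (c·a)*·c = 8 states, 6 ε-transitions
  ((c·a)*·c)* = 10 states, 10 ε-transitions
  d·b = 4 states, 1 ε-transition
  a* = 4 states, 4 ε-transitions
  a*·b = 6 states, 5 ε-transitions
  (a*·b)* = 8 states, 9 ε-transitions
  a·d·(a*·b)* = 12 states, 11 ε-transitions
  d·b | a·d·(a*·b)* = 18 states, 16 ε-transitions
  ((c·a)*·c)*·(d·b | a·d·(a*·b)*) = 28 states, 27 ε-transitions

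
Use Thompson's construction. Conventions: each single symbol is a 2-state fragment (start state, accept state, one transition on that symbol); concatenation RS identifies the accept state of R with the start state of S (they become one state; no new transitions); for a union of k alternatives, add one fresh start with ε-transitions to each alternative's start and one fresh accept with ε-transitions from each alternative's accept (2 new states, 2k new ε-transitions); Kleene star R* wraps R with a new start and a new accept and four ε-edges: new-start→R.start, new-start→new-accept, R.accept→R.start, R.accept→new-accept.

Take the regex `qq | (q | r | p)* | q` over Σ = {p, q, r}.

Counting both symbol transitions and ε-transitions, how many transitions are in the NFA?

22

Per subexpression:
Each of the 6 symbol leaves contributes 1 transition (1 symbol, 0 ε).
  qq : 2 transitions (2 symbol, 0 ε)
  q | r | p : 9 transitions (3 symbol, 6 ε)
  (q | r | p)* : 13 transitions (3 symbol, 10 ε)
  qq | (q | r | p)* | q : 22 transitions (6 symbol, 16 ε)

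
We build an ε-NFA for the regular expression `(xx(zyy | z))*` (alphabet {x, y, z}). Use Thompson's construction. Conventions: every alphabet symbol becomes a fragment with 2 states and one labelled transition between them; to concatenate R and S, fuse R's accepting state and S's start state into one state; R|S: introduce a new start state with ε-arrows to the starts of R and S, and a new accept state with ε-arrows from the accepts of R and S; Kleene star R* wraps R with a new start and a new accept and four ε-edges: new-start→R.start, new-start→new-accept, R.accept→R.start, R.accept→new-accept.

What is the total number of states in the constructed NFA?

12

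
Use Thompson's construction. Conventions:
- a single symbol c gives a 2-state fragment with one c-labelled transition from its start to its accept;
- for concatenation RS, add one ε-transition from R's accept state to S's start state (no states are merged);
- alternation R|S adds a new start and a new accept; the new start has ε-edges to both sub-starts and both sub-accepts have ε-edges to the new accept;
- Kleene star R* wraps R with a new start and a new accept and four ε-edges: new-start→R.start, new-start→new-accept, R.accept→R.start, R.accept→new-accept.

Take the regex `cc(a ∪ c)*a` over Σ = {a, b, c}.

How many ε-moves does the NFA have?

Recursing over subexpressions:
Each of the 5 symbol leaves contributes 0 ε-transitions.
  a ∪ c — 4 ε-transitions
  (a ∪ c)* — 8 ε-transitions
  cc(a ∪ c)*a — 11 ε-transitions

11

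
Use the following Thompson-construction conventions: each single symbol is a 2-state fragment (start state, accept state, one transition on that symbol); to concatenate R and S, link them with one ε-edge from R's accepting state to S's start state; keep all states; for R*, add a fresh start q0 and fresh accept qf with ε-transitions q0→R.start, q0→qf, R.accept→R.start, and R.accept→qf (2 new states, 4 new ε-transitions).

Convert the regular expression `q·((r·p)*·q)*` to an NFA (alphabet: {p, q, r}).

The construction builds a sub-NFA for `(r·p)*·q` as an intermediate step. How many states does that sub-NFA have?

8

Fragment for `(r·p)*·q`:
Each of the 3 symbol leaves contributes a 2-state fragment.
  r·p : 4 states
  (r·p)* : 6 states
  (r·p)*·q : 8 states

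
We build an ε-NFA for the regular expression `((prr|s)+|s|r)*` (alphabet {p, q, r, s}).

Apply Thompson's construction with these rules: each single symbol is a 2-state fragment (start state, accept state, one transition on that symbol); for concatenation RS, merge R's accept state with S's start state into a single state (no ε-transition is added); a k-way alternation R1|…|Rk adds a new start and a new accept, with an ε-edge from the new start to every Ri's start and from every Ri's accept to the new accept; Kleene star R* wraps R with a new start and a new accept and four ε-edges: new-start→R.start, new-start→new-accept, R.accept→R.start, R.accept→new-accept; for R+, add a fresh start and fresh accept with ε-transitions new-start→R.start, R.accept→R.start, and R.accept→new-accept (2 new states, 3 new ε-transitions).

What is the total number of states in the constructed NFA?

18

Recursing over subexpressions:
Each of the 6 symbol leaves contributes a 2-state fragment.
  prr = 4 states
  prr|s = 8 states
  (prr|s)+ = 10 states
  (prr|s)+|s|r = 16 states
  ((prr|s)+|s|r)* = 18 states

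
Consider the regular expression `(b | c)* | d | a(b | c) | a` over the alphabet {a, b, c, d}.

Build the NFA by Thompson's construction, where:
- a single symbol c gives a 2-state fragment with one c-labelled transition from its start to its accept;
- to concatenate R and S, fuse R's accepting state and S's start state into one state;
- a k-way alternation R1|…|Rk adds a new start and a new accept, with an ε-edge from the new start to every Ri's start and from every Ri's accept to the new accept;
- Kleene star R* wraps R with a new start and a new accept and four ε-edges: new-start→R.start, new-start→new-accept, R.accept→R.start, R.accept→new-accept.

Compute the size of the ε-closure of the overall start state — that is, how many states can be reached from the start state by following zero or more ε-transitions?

10

Let C(F) = |ε-closure(F.start)| within fragment F, and note whether F accepts ε. Symbol fragments have C = 1 and do not accept ε. Then:
  b | c → new start ε-reaches every alternative's start; none of them accept ε, so the new accept is not reached: C = 1 + 1 + 1 = 3
  (b | c)* → new start has ε-edges to the inner start and to the new accept, so C = 2 + 3 = 5
  b | c → new start ε-reaches every alternative's start; none of them accept ε, so the new accept is not reached: C = 1 + 1 + 1 = 3
  a(b | c) → same as the first factor's closure: C = 1
  (b | c)* | d | a(b | c) | a → new start ε-reaches every alternative's start; at least one alternative accepts ε, so the union's new accept is reached too: C = 1 + 5 + 1 + 1 + 1 + 1 = 10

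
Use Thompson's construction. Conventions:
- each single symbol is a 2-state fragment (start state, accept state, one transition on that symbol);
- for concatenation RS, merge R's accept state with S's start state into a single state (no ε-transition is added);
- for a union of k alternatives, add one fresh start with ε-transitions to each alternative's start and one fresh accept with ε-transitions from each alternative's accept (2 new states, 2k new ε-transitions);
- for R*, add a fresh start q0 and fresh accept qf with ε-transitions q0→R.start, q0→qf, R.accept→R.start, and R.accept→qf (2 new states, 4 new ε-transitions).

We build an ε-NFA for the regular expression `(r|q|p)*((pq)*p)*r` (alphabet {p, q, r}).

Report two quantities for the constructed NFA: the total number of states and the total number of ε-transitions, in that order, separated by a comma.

Bottom-up over the parse tree:
Each of the 7 symbol leaves contributes 2 states and 0 ε-transitions.
  r|q|p — 8 states, 6 ε-transitions
  (r|q|p)* — 10 states, 10 ε-transitions
  pq — 3 states, 0 ε-transitions
  (pq)* — 5 states, 4 ε-transitions
  (pq)*p — 6 states, 4 ε-transitions
  ((pq)*p)* — 8 states, 8 ε-transitions
  (r|q|p)*((pq)*p)*r — 18 states, 18 ε-transitions

18, 18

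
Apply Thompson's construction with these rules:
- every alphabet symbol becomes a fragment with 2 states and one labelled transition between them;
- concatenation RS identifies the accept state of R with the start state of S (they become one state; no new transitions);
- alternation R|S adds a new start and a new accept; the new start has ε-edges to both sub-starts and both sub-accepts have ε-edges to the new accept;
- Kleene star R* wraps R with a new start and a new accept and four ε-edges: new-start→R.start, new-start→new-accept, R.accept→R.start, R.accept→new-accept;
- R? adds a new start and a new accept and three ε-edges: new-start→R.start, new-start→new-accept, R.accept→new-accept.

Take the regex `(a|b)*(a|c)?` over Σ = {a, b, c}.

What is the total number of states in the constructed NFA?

15

Building bottom-up:
Each of the 4 symbol leaves contributes a 2-state fragment.
  a|b → 6 states
  (a|b)* → 8 states
  a|c → 6 states
  (a|c)? → 8 states
  (a|b)*(a|c)? → 15 states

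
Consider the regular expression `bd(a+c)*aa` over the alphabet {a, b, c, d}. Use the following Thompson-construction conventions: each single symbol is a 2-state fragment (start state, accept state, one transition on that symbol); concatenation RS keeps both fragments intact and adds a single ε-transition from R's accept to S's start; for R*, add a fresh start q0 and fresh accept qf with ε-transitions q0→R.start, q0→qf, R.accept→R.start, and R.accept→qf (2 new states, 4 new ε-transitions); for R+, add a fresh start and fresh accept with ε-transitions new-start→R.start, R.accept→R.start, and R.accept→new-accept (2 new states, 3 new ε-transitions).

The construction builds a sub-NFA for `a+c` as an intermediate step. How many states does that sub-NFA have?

6

Fragment for `a+c`:
Each of the 2 symbol leaves contributes a 2-state fragment.
  a+ — 4 states
  a+c — 6 states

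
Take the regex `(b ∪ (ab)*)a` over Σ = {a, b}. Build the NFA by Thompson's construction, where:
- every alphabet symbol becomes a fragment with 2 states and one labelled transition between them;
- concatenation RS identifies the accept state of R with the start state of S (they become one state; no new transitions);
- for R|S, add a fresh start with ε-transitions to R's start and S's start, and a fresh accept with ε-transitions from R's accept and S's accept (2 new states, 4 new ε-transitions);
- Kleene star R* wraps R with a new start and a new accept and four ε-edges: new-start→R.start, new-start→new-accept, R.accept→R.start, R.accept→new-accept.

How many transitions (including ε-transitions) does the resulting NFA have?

Bottom-up over the parse tree:
Each of the 4 symbol leaves contributes 1 transition (1 symbol, 0 ε).
  ab — 2 transitions (2 symbol, 0 ε)
  (ab)* — 6 transitions (2 symbol, 4 ε)
  b ∪ (ab)* — 11 transitions (3 symbol, 8 ε)
  (b ∪ (ab)*)a — 12 transitions (4 symbol, 8 ε)

12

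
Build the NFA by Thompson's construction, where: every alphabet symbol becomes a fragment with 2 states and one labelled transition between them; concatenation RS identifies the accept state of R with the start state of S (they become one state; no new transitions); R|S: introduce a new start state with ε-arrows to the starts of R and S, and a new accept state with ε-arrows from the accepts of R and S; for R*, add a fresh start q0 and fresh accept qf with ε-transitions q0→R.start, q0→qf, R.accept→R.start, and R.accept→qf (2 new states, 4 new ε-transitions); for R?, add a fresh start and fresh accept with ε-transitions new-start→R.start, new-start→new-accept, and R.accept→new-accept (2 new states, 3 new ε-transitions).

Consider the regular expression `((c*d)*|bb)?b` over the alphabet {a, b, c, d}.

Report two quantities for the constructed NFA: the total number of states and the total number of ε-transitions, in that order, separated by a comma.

15, 15

Building bottom-up:
Each of the 5 symbol leaves contributes 2 states and 0 ε-transitions.
  c* = 4 states, 4 ε-transitions
  c*d = 5 states, 4 ε-transitions
  (c*d)* = 7 states, 8 ε-transitions
  bb = 3 states, 0 ε-transitions
  (c*d)*|bb = 12 states, 12 ε-transitions
  ((c*d)*|bb)? = 14 states, 15 ε-transitions
  ((c*d)*|bb)?b = 15 states, 15 ε-transitions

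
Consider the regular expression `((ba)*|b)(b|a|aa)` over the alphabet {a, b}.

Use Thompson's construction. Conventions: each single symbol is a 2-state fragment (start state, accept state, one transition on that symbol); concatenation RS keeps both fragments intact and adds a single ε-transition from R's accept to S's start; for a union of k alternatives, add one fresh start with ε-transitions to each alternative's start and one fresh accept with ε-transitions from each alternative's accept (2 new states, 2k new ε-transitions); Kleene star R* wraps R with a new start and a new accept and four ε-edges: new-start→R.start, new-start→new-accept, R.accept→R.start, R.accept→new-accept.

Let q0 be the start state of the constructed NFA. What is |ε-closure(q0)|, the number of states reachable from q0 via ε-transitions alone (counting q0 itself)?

10

Let C(F) = |ε-closure(F.start)| within fragment F, and note whether F accepts ε. Symbol fragments have C = 1 and do not accept ε. Then:
  ba : C equals the left operand's closure size = 1 (its accept is not ε-reachable, so the closure stops there)
  (ba)* : the star's fresh start ε-reaches both the body's start and the fresh accept: C = 2 + 1 = 3
  (ba)*|b : new start ε-reaches every alternative's start; at least one alternative accepts ε, so the union's new accept is reached too: C = 1 + 3 + 1 + 1 = 6
  aa : same as the first factor's closure: C = 1
  b|a|aa : new start ε-reaches every alternative's start; none of them accept ε, so the new accept is not reached: C = 1 + 1 + 1 + 1 = 4
  ((ba)*|b)(b|a|aa) : the left operand accepts ε, so the closure extends into the next operand (via the concat ε-link); C = 6 + 4 = 10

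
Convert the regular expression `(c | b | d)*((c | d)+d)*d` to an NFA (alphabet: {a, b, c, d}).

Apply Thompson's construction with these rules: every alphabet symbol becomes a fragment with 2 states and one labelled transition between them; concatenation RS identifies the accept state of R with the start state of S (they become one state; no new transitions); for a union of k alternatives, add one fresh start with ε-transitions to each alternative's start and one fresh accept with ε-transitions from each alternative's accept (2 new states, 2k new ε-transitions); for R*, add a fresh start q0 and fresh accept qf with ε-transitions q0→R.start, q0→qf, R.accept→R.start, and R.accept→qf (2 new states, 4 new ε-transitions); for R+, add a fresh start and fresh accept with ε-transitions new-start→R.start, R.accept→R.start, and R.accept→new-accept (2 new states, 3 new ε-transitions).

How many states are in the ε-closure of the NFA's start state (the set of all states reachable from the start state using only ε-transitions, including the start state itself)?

11

Let C(F) = |ε-closure(F.start)| within fragment F, and note whether F accepts ε. Symbol fragments have C = 1 and do not accept ε. Then:
  c | b | d → |ε-closure| = 1 + 1 + 1 + 1 = 4 (the new accept is not ε-reachable since no branch accepts ε)
  (c | b | d)* → new start has ε-edges to the inner start and to the new accept, so |ε-closure| = 2 + 4 = 6
  c | d → |ε-closure| = 1 + 1 + 1 = 3 (the new accept is not ε-reachable since no branch accepts ε)
  (c | d)+ → |ε-closure| = 1 + 3 = 4 (the body doesn't accept ε, so the new accept is not reached)
  (c | d)+d → same as the first factor's closure: |ε-closure| = 4
  ((c | d)+d)* → the star's fresh start ε-reaches both the body's start and the fresh accept: |ε-closure| = 2 + 4 = 6
  (c | b | d)*((c | d)+d)*d → |ε-closure| = 6 + (6−1) + (1−1) = 11 (closure spills across the concat boundary because the left factor accepts ε)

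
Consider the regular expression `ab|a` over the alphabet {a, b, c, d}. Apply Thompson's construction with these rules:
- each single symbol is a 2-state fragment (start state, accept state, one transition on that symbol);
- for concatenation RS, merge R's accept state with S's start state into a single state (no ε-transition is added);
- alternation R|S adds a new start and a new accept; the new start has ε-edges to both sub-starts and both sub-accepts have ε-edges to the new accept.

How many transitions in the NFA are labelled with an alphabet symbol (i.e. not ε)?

3

Per subexpression:
Each of the 3 symbol leaves contributes exactly 1 symbol transition.
  ab → 2 symbol transitions
  ab|a → 3 symbol transitions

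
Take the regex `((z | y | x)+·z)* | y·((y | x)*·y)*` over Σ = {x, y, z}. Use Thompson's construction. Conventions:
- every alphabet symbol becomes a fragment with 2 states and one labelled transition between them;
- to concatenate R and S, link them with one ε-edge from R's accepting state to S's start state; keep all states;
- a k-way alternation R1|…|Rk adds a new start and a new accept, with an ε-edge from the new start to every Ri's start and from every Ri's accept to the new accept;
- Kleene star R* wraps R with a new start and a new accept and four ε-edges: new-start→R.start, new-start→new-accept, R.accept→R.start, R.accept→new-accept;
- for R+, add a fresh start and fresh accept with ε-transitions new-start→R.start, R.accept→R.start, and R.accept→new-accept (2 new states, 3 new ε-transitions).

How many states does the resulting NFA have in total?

30

Building bottom-up:
Each of the 8 symbol leaves contributes a 2-state fragment.
  z | y | x → 8 states
  (z | y | x)+ → 10 states
  (z | y | x)+·z → 12 states
  ((z | y | x)+·z)* → 14 states
  y | x → 6 states
  (y | x)* → 8 states
  (y | x)*·y → 10 states
  ((y | x)*·y)* → 12 states
  y·((y | x)*·y)* → 14 states
  ((z | y | x)+·z)* | y·((y | x)*·y)* → 30 states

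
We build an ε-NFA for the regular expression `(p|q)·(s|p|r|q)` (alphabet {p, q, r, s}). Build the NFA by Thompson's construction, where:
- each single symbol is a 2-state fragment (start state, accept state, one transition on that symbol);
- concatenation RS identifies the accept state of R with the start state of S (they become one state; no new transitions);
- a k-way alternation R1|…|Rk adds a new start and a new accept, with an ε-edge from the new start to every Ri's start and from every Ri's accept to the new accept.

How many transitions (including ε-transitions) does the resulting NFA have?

18

Bottom-up over the parse tree:
Each of the 6 symbol leaves contributes 1 transition (1 symbol, 0 ε).
  p|q : 6 transitions (2 symbol, 4 ε)
  s|p|r|q : 12 transitions (4 symbol, 8 ε)
  (p|q)·(s|p|r|q) : 18 transitions (6 symbol, 12 ε)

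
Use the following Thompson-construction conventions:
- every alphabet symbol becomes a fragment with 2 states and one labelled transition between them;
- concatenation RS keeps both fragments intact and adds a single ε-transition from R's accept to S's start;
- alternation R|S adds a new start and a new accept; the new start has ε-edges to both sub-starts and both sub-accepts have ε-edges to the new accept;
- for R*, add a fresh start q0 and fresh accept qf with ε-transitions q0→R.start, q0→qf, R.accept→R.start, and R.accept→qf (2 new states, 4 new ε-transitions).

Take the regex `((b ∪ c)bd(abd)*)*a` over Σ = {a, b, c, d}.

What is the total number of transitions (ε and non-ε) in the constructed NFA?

26

Per subexpression:
Each of the 8 symbol leaves contributes 1 transition (1 symbol, 0 ε).
  b ∪ c → 6 transitions (2 symbol, 4 ε)
  abd → 5 transitions (3 symbol, 2 ε)
  (abd)* → 9 transitions (3 symbol, 6 ε)
  (b ∪ c)bd(abd)* → 20 transitions (7 symbol, 13 ε)
  ((b ∪ c)bd(abd)*)* → 24 transitions (7 symbol, 17 ε)
  ((b ∪ c)bd(abd)*)*a → 26 transitions (8 symbol, 18 ε)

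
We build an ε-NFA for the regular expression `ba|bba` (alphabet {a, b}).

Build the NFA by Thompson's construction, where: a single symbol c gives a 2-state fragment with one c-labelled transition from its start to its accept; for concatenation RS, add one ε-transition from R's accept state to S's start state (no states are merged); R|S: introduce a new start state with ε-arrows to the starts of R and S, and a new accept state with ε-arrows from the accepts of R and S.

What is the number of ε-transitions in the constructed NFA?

By structural recursion:
Each of the 5 symbol leaves contributes 0 ε-transitions.
  ba → 1 ε-transition
  bba → 2 ε-transitions
  ba|bba → 7 ε-transitions

7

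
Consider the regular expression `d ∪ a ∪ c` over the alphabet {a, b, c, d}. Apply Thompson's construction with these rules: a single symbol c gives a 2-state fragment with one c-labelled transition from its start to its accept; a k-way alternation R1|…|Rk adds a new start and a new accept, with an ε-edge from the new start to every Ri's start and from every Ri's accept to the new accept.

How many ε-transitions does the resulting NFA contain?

6

Bottom-up over the parse tree:
Each of the 3 symbol leaves contributes 0 ε-transitions.
  d ∪ a ∪ c → 6 ε-transitions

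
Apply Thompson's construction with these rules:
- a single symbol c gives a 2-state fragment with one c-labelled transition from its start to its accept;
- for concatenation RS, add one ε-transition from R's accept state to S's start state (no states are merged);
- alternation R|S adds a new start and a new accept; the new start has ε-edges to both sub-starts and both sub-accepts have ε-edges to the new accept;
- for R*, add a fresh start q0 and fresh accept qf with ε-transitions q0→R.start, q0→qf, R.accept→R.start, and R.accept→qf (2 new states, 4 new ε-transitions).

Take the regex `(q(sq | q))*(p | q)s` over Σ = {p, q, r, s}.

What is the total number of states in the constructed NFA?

Building bottom-up:
Each of the 7 symbol leaves contributes a 2-state fragment.
  sq — 4 states
  sq | q — 8 states
  q(sq | q) — 10 states
  (q(sq | q))* — 12 states
  p | q — 6 states
  (q(sq | q))*(p | q)s — 20 states

20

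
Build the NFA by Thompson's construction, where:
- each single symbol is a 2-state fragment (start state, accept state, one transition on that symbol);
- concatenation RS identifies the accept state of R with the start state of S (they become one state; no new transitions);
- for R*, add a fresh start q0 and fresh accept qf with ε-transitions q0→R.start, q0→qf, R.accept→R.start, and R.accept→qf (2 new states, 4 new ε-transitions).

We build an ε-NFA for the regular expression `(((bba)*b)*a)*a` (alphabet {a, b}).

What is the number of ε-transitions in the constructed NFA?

12

By structural recursion:
Each of the 6 symbol leaves contributes 0 ε-transitions.
  bba = 0 ε-transitions
  (bba)* = 4 ε-transitions
  (bba)*b = 4 ε-transitions
  ((bba)*b)* = 8 ε-transitions
  ((bba)*b)*a = 8 ε-transitions
  (((bba)*b)*a)* = 12 ε-transitions
  (((bba)*b)*a)*a = 12 ε-transitions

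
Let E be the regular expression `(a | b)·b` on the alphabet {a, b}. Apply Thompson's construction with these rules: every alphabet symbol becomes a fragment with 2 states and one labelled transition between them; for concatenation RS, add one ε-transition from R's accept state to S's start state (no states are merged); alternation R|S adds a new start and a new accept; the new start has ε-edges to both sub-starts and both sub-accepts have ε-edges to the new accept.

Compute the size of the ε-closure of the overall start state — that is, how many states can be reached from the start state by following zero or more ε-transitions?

Work bottom-up. For each fragment F, track |ε-closure(F.start)| and whether F's accept lies in that closure (i.e. whether F accepts ε). A single-symbol fragment has closure size 1 and does not accept ε.
  a | b — C = 1 + 1 + 1 = 3 (the new accept is not ε-reachable since no branch accepts ε)
  (a | b)·b — same as the first factor's closure: C = 3

3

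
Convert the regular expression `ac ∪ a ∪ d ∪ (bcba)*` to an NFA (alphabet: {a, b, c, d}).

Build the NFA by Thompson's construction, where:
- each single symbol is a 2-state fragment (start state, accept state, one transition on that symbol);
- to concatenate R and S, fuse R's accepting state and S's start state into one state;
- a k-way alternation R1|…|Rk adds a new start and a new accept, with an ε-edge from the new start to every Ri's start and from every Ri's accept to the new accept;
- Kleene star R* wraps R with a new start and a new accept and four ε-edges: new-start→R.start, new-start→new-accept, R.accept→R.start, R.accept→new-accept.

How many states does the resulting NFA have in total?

16

Per subexpression:
Each of the 8 symbol leaves contributes a 2-state fragment.
  ac : 3 states
  bcba : 5 states
  (bcba)* : 7 states
  ac ∪ a ∪ d ∪ (bcba)* : 16 states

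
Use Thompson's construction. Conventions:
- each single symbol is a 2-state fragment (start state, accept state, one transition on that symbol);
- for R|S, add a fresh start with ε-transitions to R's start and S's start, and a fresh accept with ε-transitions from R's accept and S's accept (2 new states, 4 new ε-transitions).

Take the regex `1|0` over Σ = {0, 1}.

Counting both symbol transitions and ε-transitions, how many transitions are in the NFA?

Per subexpression:
Each of the 2 symbol leaves contributes 1 transition (1 symbol, 0 ε).
  1|0 → 6 transitions (2 symbol, 4 ε)

6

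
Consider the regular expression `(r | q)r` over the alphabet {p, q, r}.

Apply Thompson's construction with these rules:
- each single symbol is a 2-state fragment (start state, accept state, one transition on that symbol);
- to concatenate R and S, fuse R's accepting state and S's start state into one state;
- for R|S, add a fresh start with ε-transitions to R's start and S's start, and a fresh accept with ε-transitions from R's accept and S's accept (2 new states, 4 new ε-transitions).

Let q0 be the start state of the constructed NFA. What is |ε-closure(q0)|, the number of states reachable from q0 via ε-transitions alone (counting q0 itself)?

3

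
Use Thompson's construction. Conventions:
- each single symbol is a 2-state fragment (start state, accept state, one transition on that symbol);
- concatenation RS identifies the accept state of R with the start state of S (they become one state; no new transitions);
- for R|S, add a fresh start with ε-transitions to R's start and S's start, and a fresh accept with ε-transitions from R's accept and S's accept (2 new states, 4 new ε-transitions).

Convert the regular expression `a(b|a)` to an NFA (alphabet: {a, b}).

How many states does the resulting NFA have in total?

7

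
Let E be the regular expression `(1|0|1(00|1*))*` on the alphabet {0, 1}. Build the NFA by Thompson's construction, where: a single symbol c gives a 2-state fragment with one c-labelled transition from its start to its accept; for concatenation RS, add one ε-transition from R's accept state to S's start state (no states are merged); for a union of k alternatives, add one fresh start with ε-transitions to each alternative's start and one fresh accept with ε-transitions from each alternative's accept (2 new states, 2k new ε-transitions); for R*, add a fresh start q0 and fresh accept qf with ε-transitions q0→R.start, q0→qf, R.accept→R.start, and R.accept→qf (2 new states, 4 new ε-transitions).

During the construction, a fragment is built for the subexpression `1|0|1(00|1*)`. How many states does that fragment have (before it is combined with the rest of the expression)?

Fragment for `1|0|1(00|1*)`:
Each of the 6 symbol leaves contributes a 2-state fragment.
  00 = 4 states
  1* = 4 states
  00|1* = 10 states
  1(00|1*) = 12 states
  1|0|1(00|1*) = 18 states

18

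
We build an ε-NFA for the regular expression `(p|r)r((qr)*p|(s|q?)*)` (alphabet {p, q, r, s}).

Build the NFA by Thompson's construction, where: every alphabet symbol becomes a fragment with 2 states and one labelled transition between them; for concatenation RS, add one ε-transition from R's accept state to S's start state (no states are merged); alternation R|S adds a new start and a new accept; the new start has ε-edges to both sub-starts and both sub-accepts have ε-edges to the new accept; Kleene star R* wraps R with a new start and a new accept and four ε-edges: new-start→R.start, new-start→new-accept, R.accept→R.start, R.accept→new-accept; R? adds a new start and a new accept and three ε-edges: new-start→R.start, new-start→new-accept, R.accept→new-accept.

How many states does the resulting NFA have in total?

28

Per subexpression:
Each of the 8 symbol leaves contributes a 2-state fragment.
  p|r — 6 states
  qr — 4 states
  (qr)* — 6 states
  (qr)*p — 8 states
  q? — 4 states
  s|q? — 8 states
  (s|q?)* — 10 states
  (qr)*p|(s|q?)* — 20 states
  (p|r)r((qr)*p|(s|q?)*) — 28 states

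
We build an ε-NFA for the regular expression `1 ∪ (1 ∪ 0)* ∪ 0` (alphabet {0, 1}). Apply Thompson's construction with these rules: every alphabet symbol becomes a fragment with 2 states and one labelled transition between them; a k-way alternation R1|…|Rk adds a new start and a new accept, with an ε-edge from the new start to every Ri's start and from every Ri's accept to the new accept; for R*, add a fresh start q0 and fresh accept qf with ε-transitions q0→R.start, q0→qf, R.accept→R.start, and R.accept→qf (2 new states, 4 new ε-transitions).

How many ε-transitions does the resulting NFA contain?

Bottom-up over the parse tree:
Each of the 4 symbol leaves contributes 0 ε-transitions.
  1 ∪ 0 — 4 ε-transitions
  (1 ∪ 0)* — 8 ε-transitions
  1 ∪ (1 ∪ 0)* ∪ 0 — 14 ε-transitions

14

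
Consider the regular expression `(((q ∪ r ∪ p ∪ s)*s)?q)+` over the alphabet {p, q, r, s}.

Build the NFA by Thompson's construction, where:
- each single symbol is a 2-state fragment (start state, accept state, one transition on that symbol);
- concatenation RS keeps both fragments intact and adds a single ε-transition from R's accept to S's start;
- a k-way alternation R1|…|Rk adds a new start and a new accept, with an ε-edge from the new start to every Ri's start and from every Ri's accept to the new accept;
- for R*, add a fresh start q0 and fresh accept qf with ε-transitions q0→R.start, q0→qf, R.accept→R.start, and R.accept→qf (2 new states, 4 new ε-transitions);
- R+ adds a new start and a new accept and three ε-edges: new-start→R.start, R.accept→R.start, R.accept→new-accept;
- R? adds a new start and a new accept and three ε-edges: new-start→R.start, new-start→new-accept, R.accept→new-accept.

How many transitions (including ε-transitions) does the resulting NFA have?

26

Building bottom-up:
Each of the 6 symbol leaves contributes 1 transition (1 symbol, 0 ε).
  q ∪ r ∪ p ∪ s — 12 transitions (4 symbol, 8 ε)
  (q ∪ r ∪ p ∪ s)* — 16 transitions (4 symbol, 12 ε)
  (q ∪ r ∪ p ∪ s)*s — 18 transitions (5 symbol, 13 ε)
  ((q ∪ r ∪ p ∪ s)*s)? — 21 transitions (5 symbol, 16 ε)
  ((q ∪ r ∪ p ∪ s)*s)?q — 23 transitions (6 symbol, 17 ε)
  (((q ∪ r ∪ p ∪ s)*s)?q)+ — 26 transitions (6 symbol, 20 ε)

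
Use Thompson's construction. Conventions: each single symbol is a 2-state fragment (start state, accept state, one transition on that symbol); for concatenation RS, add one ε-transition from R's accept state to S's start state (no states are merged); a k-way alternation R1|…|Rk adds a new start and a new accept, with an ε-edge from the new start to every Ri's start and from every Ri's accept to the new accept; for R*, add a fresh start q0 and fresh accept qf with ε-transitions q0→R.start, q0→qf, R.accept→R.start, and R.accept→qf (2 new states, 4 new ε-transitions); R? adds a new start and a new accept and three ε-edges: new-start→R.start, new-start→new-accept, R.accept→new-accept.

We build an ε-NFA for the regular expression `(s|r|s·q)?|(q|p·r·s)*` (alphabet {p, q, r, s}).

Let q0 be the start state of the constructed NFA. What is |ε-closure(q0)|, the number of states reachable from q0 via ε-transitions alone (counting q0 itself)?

Compute the ε-closure size of each fragment's start state recursively; a symbol fragment's start has no outgoing ε-edge, so its closure is just itself (size 1).
  s·q → same as the first factor's closure: |ε-closure| = 1
  s|r|s·q → |ε-closure| = 1 + 1 + 1 + 1 = 4 (the new accept is not ε-reachable since no branch accepts ε)
  (s|r|s·q)? → |ε-closure| = 1 (new start) + 4 (body) + 1 (new accept, via ε) = 6
  p·r·s → |ε-closure| equals the left operand's closure size = 1 (its accept is not ε-reachable, so the closure stops there)
  q|p·r·s → |ε-closure| = 1 + 1 + 1 = 3 (the new accept is not ε-reachable since no branch accepts ε)
  (q|p·r·s)* → the star's fresh start ε-reaches both the body's start and the fresh accept: |ε-closure| = 2 + 3 = 5
  (s|r|s·q)?|(q|p·r·s)* → new start ε-reaches every alternative's start; at least one alternative accepts ε, so the union's new accept is reached too: |ε-closure| = 1 + 6 + 5 + 1 = 13

13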